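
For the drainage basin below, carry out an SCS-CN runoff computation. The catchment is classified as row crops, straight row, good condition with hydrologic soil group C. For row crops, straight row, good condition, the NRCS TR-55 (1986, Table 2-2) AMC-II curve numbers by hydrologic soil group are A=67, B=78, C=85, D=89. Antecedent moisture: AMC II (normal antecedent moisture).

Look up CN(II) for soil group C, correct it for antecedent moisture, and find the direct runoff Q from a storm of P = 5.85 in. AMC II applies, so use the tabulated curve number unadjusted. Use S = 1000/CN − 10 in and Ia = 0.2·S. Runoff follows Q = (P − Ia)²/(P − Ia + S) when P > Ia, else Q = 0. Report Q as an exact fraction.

Q = 1164387/279820 in ≈ 4.161 in

NRCS table: row crops, straight row, good condition, soil group C → CN(II) = 85
Average conditions: CN = 85 (no AMC adjustment).
Retention S: 1000/CN − 10 with CN=85.000 → S = 30/17 ≈ 1.765 in
Ia = 0.2S: 0.2·1.765 = 0.353 in (exactly 6/17)
Excess rainfall: 5.850 − 0.353 = 5.497 in; P > Ia so Q > 0
Runoff Q = (P−Ia)²/(P−Ia+S) = (5.497)²/(5.497+1.765) = 1164387/279820 ≈ 4.161 in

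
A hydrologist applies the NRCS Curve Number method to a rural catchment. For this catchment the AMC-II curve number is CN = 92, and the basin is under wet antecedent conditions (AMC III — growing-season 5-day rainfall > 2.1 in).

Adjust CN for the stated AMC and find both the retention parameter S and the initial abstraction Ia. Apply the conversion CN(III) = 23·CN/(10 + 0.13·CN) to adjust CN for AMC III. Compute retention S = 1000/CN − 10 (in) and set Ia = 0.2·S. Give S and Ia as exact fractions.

S = 200/529 in ≈ 0.378 in; Ia = 40/529 in ≈ 0.076 in

Wet (AMC III): CN(III) = 23·92/(10 + 0.13·92) = 2116/(549/25) = 52900/549 ≈ 96.357
Retention S: 1000/CN − 10 with CN=96.357 → S = 200/529 ≈ 0.378 in
Ia = 0.2S: 0.2·0.378 = 0.076 in (exactly 40/529)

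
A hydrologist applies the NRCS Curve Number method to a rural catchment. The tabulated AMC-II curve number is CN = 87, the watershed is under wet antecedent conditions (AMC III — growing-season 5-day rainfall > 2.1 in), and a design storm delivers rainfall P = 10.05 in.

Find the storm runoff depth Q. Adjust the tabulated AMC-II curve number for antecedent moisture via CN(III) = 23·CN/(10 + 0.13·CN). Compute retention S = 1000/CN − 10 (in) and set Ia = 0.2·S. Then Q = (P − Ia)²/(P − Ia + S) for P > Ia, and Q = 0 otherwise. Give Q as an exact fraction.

Adjust CN=87 to AMC III: 23·87/(10 + 0.13·87) → 2001 ÷ (2131/100) = 200100/2131 ≈ 93.900
Max retention: S = 1000/(200100/2131) − 10 = 1300/2001 in (≈ 0.650 in)
Initial abstraction Ia = S/5 = (1300/2001)/5 = 260/2001 ≈ 0.130 in
P − Ia = 10.050 − 0.130 = 397001/40020 ≈ 9.920 in (> 0, runoff occurs)
Runoff Q = (P−Ia)²/(P−Ia+S) = (9.920)²/(9.920+0.650) = 157609794001/16928500020 ≈ 9.310 in

Q = 157609794001/16928500020 in ≈ 9.310 in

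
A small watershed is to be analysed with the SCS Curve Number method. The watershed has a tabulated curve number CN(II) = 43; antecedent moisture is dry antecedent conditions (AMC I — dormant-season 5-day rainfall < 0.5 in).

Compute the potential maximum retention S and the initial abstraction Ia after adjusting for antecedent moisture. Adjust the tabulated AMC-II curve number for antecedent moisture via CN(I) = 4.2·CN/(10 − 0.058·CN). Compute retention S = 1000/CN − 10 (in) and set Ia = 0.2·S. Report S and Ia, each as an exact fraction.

S = 9500/301 in ≈ 31.561 in; Ia = 1900/301 in ≈ 6.312 in

Dry (AMC I): CN(I) = 4.2·43/(10 − 0.058·43) = (903/5)/(3753/500) = 30100/1251 ≈ 24.061
Retention S: 1000/CN − 10 with CN=24.061 → S = 9500/301 ≈ 31.561 in
Ia = 0.2·(9500/301) = 1900/301 in ≈ 6.312 in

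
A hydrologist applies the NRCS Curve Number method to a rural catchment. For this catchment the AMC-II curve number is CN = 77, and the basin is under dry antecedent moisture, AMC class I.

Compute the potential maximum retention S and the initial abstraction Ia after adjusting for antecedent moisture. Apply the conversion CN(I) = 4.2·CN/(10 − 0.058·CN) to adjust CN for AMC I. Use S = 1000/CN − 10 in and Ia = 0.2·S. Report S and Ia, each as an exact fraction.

S = 11500/1617 in ≈ 7.112 in; Ia = 2300/1617 in ≈ 1.422 in

CN(I) from CN(II)=77: (4.2·77)/(10 − 0.058·77) = 161700/2767 ≈ 58.439
S = 1000/(161700/2767) − 10 = 11500/1617 in ≈ 7.112 in
Ia = 0.2S: 0.2·7.112 = 1.422 in (exactly 2300/1617)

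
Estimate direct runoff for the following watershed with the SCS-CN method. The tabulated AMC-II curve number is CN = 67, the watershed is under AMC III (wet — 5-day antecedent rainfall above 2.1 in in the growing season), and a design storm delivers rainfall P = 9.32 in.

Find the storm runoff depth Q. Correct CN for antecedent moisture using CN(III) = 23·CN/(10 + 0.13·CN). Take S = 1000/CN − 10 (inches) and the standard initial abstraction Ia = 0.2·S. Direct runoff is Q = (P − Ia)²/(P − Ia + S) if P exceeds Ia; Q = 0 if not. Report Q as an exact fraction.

Q = 117342557809/16375166825 in ≈ 7.166 in

Adjust CN=67 to AMC III: 23·67/(10 + 0.13·67) → 1541 ÷ (1871/100) = 154100/1871 ≈ 82.362
Retention S: 1000/CN − 10 with CN=82.362 → S = 3300/1541 ≈ 2.141 in
Initial abstraction Ia = S/5 = (3300/1541)/5 = 660/1541 ≈ 0.428 in
Since P=9.320 > Ia=0.428: effective rainfall P−Ia = 342553/38525 in
Q = (342553/38525)²/((342553/38525) + 3300/1541) = (117342557809/1484175625)/(425053/38525) = 117342557809/16375166825 in ≈ 7.166 in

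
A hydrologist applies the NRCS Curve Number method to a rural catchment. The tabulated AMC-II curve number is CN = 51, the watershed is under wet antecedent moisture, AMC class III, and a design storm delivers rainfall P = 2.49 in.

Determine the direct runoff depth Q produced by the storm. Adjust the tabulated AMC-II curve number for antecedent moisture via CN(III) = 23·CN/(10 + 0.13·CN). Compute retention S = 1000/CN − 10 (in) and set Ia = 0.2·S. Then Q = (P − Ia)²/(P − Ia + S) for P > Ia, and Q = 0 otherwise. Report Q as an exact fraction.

Q = 37665881929/80242232100 in ≈ 0.469 in

Wet (AMC III): CN(III) = 23·51/(10 + 0.13·51) = 1173/(1663/100) = 117300/1663 ≈ 70.535
Retention S: 1000/CN − 10 with CN=70.535 → S = 4900/1173 ≈ 4.177 in
Initial abstraction Ia = S/5 = (4900/1173)/5 = 980/1173 ≈ 0.835 in
Since P=2.490 > Ia=0.835: effective rainfall P−Ia = 194077/117300 in
Runoff Q = (P−Ia)²/(P−Ia+S) = (1.655)²/(1.655+4.177) = 37665881929/80242232100 ≈ 0.469 in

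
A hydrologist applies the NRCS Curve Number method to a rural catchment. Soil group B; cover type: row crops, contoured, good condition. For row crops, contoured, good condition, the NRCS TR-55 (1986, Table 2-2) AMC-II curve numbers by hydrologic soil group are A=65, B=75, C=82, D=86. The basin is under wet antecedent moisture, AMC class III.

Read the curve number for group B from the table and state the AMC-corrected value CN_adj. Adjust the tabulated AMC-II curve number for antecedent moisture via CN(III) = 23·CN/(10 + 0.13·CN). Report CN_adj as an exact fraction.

CN_adj = 6900/79 ≈ 87.342

NRCS table: row crops, contoured, good condition, soil group B → CN(II) = 75
Wet (AMC III): CN(III) = 23·75/(10 + 0.13·75) = 1725/(79/4) = 6900/79 ≈ 87.342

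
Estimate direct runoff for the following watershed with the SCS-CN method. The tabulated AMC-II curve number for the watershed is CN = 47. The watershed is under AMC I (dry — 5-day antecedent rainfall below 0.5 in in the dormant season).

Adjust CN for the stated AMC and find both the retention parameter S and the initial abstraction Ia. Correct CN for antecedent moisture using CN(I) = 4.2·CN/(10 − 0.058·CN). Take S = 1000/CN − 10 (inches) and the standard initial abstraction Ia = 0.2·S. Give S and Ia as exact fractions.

Dry (AMC I): CN(I) = 4.2·47/(10 − 0.058·47) = (987/5)/(3637/500) = 98700/3637 ≈ 27.138
S = 1000/(98700/3637) − 10 = 26500/987 in ≈ 26.849 in
Initial abstraction Ia = S/5 = (26500/987)/5 = 5300/987 ≈ 5.370 in

S = 26500/987 in ≈ 26.849 in; Ia = 5300/987 in ≈ 5.370 in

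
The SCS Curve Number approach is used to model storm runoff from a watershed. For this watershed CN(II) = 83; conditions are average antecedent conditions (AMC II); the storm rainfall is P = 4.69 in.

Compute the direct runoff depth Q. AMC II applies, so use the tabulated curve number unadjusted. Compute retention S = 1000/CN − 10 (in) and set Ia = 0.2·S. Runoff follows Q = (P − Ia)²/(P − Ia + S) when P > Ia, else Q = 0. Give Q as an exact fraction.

AMC II — tabulated CN = 83 applies directly.
Max retention: S = 1000/83 − 10 = 170/83 in (≈ 2.048 in)
Ia = 0.2·(170/83) = 34/83 in ≈ 0.410 in
Since P=4.690 > Ia=0.410: effective rainfall P−Ia = 35527/8300 in
Q = (35527/8300)²/((35527/8300) + 170/83) = (1262167729/68890000)/(52527/8300) = 1262167729/435974100 in ≈ 2.895 in

Q = 1262167729/435974100 in ≈ 2.895 in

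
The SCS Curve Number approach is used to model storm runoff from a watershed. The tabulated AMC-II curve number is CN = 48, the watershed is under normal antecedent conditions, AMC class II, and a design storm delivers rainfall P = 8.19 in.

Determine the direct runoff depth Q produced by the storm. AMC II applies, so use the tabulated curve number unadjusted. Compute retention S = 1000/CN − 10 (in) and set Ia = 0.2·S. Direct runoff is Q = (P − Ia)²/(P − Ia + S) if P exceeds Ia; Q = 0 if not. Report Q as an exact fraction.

Q = 251173/116700 in ≈ 2.152 in

Average conditions: CN = 48 (no AMC adjustment).
Max retention: S = 1000/48 − 10 = 65/6 in (≈ 10.833 in)
Initial abstraction Ia = S/5 = (65/6)/5 = 13/6 ≈ 2.167 in
P − Ia = 8.190 − 2.167 = 1807/300 ≈ 6.023 in (> 0, runoff occurs)
Q: (1807/300)² ÷ (5057/300) = 251173/116700 in (≈ 2.152 in)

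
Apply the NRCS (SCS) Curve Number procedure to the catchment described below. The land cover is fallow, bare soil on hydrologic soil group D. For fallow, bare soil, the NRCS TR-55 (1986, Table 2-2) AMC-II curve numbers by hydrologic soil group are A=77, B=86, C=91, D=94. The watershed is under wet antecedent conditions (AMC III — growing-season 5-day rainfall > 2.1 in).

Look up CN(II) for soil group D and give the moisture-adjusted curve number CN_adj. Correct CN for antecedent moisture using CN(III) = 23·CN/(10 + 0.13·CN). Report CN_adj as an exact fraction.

NRCS table: fallow, bare soil, soil group D → CN(II) = 94
CN(III) from CN(II)=94: (23·94)/(10 + 0.13·94) = 108100/1111 ≈ 97.300

CN_adj = 108100/1111 ≈ 97.300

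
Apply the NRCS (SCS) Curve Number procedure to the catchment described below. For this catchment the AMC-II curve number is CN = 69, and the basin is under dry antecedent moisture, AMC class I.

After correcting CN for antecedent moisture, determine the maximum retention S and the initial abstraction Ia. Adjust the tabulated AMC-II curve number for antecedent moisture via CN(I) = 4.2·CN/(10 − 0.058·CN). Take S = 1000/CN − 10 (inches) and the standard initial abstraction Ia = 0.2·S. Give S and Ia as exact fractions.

Adjust CN=69 to AMC I: 4.2·69/(10 − 0.058·69) → (1449/5) ÷ (2999/500) = 144900/2999 ≈ 48.316
Retention S: 1000/CN − 10 with CN=48.316 → S = 15500/1449 ≈ 10.697 in
Initial abstraction Ia = S/5 = (15500/1449)/5 = 3100/1449 ≈ 2.139 in

S = 15500/1449 in ≈ 10.697 in; Ia = 3100/1449 in ≈ 2.139 in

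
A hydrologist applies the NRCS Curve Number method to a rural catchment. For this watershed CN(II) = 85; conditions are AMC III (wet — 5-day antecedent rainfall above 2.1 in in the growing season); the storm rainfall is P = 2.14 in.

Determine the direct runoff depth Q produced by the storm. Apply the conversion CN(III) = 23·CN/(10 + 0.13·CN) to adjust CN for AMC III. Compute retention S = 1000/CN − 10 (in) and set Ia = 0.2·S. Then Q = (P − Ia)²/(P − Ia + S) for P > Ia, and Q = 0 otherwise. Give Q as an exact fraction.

Q = 1508312569/1052513350 in ≈ 1.433 in

CN(III) from CN(II)=85: (23·85)/(10 + 0.13·85) = 39100/421 ≈ 92.874
S = 1000/(39100/421) − 10 = 300/391 in ≈ 0.767 in
Ia = 0.2S: 0.2·0.767 = 0.153 in (exactly 60/391)
Since P=2.140 > Ia=0.153: effective rainfall P−Ia = 38837/19550 in
Runoff Q = (P−Ia)²/(P−Ia+S) = (1.987)²/(1.987+0.767) = 1508312569/1052513350 ≈ 1.433 in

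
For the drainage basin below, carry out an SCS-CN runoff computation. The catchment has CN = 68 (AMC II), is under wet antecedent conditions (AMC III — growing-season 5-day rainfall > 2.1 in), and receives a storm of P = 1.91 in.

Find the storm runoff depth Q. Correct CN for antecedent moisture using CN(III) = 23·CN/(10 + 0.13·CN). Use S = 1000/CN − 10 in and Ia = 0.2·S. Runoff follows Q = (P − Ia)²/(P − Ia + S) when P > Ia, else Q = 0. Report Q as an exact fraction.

Wet (AMC III): CN(III) = 23·68/(10 + 0.13·68) = 1564/(471/25) = 39100/471 ≈ 83.015
Max retention: S = 1000/(39100/471) − 10 = 800/391 in (≈ 2.046 in)
Ia = 0.2S: 0.2·2.046 = 0.409 in (exactly 160/391)
P − Ia = 1.910 − 0.409 = 58681/39100 ≈ 1.501 in (> 0, runoff occurs)
Q: (58681/39100)² ÷ (138681/39100) = 3443459761/5422427100 in (≈ 0.635 in)

Q = 3443459761/5422427100 in ≈ 0.635 in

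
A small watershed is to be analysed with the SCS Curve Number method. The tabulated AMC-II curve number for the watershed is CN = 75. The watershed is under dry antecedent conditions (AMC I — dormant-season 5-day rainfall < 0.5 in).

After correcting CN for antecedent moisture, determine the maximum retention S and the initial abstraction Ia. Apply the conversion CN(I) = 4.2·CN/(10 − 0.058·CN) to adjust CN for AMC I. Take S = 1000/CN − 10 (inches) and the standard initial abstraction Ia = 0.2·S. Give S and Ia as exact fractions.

S = 500/63 in ≈ 7.937 in; Ia = 100/63 in ≈ 1.587 in

Adjust CN=75 to AMC I: 4.2·75/(10 − 0.058·75) → 315 ÷ (113/20) = 6300/113 ≈ 55.752
Retention S: 1000/CN − 10 with CN=55.752 → S = 500/63 ≈ 7.937 in
Initial abstraction Ia = S/5 = (500/63)/5 = 100/63 ≈ 1.587 in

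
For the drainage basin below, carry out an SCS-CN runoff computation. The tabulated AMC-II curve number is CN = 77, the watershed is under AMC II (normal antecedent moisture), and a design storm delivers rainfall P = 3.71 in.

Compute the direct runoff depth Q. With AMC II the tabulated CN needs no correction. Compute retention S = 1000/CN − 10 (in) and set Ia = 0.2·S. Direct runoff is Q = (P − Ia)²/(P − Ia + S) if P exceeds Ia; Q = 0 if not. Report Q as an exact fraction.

Average conditions: CN = 77 (no AMC adjustment).
Max retention: S = 1000/77 − 10 = 230/77 in (≈ 2.987 in)
Initial abstraction Ia = S/5 = (230/77)/5 = 46/77 ≈ 0.597 in
Since P=3.710 > Ia=0.597: effective rainfall P−Ia = 23967/7700 in
Runoff Q = (P−Ia)²/(P−Ia+S) = (3.113)²/(3.113+2.987) = 574417089/361645900 ≈ 1.588 in

Q = 574417089/361645900 in ≈ 1.588 in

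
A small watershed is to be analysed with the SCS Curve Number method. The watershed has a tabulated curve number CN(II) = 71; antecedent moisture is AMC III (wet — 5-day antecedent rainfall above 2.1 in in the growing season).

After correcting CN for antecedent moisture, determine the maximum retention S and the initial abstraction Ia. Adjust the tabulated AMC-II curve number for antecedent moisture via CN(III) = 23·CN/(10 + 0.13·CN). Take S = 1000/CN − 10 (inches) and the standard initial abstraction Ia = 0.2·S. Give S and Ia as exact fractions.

S = 2900/1633 in ≈ 1.776 in; Ia = 580/1633 in ≈ 0.355 in

Adjust CN=71 to AMC III: 23·71/(10 + 0.13·71) → 1633 ÷ (1923/100) = 163300/1923 ≈ 84.919
Retention S: 1000/CN − 10 with CN=84.919 → S = 2900/1633 ≈ 1.776 in
Initial abstraction Ia = S/5 = (2900/1633)/5 = 580/1633 ≈ 0.355 in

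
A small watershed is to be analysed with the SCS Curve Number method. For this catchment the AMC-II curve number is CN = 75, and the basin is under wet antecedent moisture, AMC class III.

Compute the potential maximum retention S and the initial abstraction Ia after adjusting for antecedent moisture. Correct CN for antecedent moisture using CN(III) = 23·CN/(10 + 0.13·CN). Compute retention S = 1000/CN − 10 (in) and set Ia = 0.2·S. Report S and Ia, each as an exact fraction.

S = 100/69 in ≈ 1.449 in; Ia = 20/69 in ≈ 0.290 in

CN(III) from CN(II)=75: (23·75)/(10 + 0.13·75) = 6900/79 ≈ 87.342
Retention S: 1000/CN − 10 with CN=87.342 → S = 100/69 ≈ 1.449 in
Ia = 0.2·(100/69) = 20/69 in ≈ 0.290 in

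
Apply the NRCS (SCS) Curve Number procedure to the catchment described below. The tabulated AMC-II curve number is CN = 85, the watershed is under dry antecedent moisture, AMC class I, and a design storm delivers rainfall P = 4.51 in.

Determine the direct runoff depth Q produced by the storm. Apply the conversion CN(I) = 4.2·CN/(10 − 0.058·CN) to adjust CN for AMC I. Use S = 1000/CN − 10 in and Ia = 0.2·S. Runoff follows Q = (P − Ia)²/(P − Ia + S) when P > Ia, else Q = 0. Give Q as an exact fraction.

Adjust CN=85 to AMC I: 4.2·85/(10 − 0.058·85) → 357 ÷ (507/100) = 11900/169 ≈ 70.414
Max retention: S = 1000/(11900/169) − 10 = 500/119 in (≈ 4.202 in)
Ia = 0.2S: 0.2·4.202 = 0.840 in (exactly 100/119)
P − Ia = 4.510 − 0.840 = 43669/11900 ≈ 3.670 in (> 0, runoff occurs)
Runoff Q = (P−Ia)²/(P−Ia+S) = (3.670)²/(3.670+4.202) = 1906981561/1114661100 ≈ 1.711 in

Q = 1906981561/1114661100 in ≈ 1.711 in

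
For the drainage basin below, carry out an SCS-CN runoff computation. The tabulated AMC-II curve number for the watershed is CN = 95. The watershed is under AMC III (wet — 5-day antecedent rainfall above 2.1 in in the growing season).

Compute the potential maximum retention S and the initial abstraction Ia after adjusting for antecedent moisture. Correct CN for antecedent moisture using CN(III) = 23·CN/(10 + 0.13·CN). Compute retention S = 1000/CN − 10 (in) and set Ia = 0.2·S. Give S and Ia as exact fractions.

Adjust CN=95 to AMC III: 23·95/(10 + 0.13·95) → 2185 ÷ (447/20) = 43700/447 ≈ 97.763
Retention S: 1000/CN − 10 with CN=97.763 → S = 100/437 ≈ 0.229 in
Ia = 0.2S: 0.2·0.229 = 0.046 in (exactly 20/437)

S = 100/437 in ≈ 0.229 in; Ia = 20/437 in ≈ 0.046 in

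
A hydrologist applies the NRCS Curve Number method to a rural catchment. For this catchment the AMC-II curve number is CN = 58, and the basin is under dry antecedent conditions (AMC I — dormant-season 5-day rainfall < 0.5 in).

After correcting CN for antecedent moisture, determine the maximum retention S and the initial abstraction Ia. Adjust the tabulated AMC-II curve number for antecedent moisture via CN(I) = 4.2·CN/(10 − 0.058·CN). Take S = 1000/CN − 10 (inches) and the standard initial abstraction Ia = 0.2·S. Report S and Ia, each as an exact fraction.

S = 500/29 in ≈ 17.241 in; Ia = 100/29 in ≈ 3.448 in

Dry (AMC I): CN(I) = 4.2·58/(10 − 0.058·58) = (1218/5)/(1659/250) = 2900/79 ≈ 36.709
Retention S: 1000/CN − 10 with CN=36.709 → S = 500/29 ≈ 17.241 in
Ia = 0.2S: 0.2·17.241 = 3.448 in (exactly 100/29)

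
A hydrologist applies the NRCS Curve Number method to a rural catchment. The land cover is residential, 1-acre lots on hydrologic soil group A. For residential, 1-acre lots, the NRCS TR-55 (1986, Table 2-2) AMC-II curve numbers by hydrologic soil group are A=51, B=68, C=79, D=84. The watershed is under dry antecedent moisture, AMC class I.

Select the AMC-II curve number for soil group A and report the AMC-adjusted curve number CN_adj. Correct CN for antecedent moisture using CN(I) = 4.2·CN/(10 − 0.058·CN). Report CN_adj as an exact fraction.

CN_adj = 15300/503 ≈ 30.417

NRCS table: residential, 1-acre lots, soil group A → CN(II) = 51
CN(I) from CN(II)=51: (4.2·51)/(10 − 0.058·51) = 15300/503 ≈ 30.417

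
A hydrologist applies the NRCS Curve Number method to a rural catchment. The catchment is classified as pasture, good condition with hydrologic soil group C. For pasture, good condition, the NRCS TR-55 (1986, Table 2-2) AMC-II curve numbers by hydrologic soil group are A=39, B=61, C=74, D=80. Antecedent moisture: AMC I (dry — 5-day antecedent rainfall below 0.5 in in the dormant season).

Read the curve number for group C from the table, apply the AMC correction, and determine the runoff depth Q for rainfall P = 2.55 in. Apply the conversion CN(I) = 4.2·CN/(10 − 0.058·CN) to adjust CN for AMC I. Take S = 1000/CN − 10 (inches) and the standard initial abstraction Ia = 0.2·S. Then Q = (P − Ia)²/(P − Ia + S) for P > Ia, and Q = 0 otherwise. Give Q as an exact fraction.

NRCS table: pasture, good condition, soil group C → CN(II) = 74
Dry (AMC I): CN(I) = 4.2·74/(10 − 0.058·74) = (1554/5)/(1427/250) = 77700/1427 ≈ 54.450
S = 1000/(77700/1427) − 10 = 6500/777 in ≈ 8.366 in
Initial abstraction Ia = S/5 = (6500/777)/5 = 1300/777 ≈ 1.673 in
P − Ia = 2.550 − 1.673 = 13627/15540 ≈ 0.877 in (> 0, runoff occurs)
Q: (13627/15540)² ÷ (143627/15540) = 185695129/2231963580 in (≈ 0.083 in)

Q = 185695129/2231963580 in ≈ 0.083 in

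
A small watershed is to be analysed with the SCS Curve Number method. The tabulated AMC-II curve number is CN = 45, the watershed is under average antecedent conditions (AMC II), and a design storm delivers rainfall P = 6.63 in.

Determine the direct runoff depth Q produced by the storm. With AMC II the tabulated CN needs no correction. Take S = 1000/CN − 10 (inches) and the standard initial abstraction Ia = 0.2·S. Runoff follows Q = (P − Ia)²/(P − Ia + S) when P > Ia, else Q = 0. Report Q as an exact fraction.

Average conditions: CN = 45 (no AMC adjustment).
Retention S: 1000/CN − 10 with CN=45.000 → S = 110/9 ≈ 12.222 in
Initial abstraction Ia = S/5 = (110/9)/5 = 22/9 ≈ 2.444 in
P − Ia = 6.630 − 2.444 = 3767/900 ≈ 4.186 in (> 0, runoff occurs)
Q = (3767/900)²/((3767/900) + 110/9) = (14190289/810000)/(14767/900) = 14190289/13290300 in ≈ 1.068 in

Q = 14190289/13290300 in ≈ 1.068 in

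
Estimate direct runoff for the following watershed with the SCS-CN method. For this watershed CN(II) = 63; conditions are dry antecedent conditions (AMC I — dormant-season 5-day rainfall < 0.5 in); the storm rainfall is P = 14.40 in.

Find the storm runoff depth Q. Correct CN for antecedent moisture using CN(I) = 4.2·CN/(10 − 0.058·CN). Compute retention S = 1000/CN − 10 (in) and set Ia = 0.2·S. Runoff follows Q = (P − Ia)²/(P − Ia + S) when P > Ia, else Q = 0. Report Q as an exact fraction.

CN(I) from CN(II)=63: (4.2·63)/(10 − 0.058·63) = 132300/3173 ≈ 41.696
S = 1000/(132300/3173) − 10 = 18500/1323 in ≈ 13.983 in
Initial abstraction Ia = S/5 = (18500/1323)/5 = 3700/1323 ≈ 2.797 in
Excess rainfall: 14.400 − 2.797 = 11.603 in; P > Ia so Q > 0
Q = (76756/6615)²/((76756/6615) + 18500/1323) = (5891483536/43758225)/(169256/6615) = 736435442/139953555 in ≈ 5.262 in

Q = 736435442/139953555 in ≈ 5.262 in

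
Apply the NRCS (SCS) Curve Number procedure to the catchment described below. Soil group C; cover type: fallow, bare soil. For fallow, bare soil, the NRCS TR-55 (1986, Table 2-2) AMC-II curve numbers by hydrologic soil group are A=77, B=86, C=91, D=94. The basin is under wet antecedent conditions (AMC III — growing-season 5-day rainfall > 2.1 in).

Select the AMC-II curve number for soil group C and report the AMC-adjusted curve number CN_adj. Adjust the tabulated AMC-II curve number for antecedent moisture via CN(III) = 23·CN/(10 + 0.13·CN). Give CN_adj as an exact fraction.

CN_adj = 209300/2183 ≈ 95.877

NRCS table: fallow, bare soil, soil group C → CN(II) = 91
Adjust CN=91 to AMC III: 23·91/(10 + 0.13·91) → 2093 ÷ (2183/100) = 209300/2183 ≈ 95.877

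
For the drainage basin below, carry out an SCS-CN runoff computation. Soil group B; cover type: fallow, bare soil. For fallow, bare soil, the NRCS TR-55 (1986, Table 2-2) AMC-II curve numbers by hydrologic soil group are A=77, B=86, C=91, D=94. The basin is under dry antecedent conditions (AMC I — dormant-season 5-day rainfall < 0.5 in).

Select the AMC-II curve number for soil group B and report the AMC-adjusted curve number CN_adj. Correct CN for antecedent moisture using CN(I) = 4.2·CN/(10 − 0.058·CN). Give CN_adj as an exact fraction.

CN_adj = 12900/179 ≈ 72.067

NRCS table: fallow, bare soil, soil group B → CN(II) = 86
Adjust CN=86 to AMC I: 4.2·86/(10 − 0.058·86) → (1806/5) ÷ (1253/250) = 12900/179 ≈ 72.067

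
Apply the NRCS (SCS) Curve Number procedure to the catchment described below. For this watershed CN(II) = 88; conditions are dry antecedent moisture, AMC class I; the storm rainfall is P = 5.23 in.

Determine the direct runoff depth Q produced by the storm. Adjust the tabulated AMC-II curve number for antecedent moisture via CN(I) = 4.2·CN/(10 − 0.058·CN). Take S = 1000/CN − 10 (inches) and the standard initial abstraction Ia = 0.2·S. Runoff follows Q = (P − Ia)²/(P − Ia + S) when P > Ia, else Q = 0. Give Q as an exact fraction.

Q = 1244043441/464086700 in ≈ 2.681 in

Adjust CN=88 to AMC I: 4.2·88/(10 − 0.058·88) → (1848/5) ÷ (612/125) = 3850/51 ≈ 75.490
S = 1000/(3850/51) − 10 = 250/77 in ≈ 3.247 in
Ia = 0.2S: 0.2·3.247 = 0.649 in (exactly 50/77)
P − Ia = 5.230 − 0.649 = 35271/7700 ≈ 4.581 in (> 0, runoff occurs)
Runoff Q = (P−Ia)²/(P−Ia+S) = (4.581)²/(4.581+3.247) = 1244043441/464086700 ≈ 2.681 in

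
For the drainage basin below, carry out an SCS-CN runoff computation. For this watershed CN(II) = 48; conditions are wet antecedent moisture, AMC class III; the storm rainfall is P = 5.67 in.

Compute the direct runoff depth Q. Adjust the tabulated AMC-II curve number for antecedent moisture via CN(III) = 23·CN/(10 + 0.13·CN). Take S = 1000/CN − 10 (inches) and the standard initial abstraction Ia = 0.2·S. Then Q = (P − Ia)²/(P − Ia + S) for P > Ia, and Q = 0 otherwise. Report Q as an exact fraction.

Q = 1064260129/449348700 in ≈ 2.368 in

Adjust CN=48 to AMC III: 23·48/(10 + 0.13·48) → 1104 ÷ (406/25) = 13800/203 ≈ 67.980
Retention S: 1000/CN − 10 with CN=67.980 → S = 325/69 ≈ 4.710 in
Initial abstraction Ia = S/5 = (325/69)/5 = 65/69 ≈ 0.942 in
Since P=5.670 > Ia=0.942: effective rainfall P−Ia = 32623/6900 in
Q = (32623/6900)²/((32623/6900) + 325/69) = (1064260129/47610000)/(65123/6900) = 1064260129/449348700 in ≈ 2.368 in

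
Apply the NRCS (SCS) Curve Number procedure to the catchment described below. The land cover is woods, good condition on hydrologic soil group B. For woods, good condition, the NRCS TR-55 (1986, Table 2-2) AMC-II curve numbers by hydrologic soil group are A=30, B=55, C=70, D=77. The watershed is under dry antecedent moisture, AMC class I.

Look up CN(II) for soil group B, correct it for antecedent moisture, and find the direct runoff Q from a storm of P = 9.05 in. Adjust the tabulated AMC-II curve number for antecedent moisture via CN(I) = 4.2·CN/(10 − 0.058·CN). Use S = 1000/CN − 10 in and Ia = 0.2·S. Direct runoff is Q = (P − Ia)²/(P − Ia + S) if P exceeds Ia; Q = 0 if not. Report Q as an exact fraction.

Q = 62995969/58422980 in ≈ 1.078 in

NRCS table: woods, good condition, soil group B → CN(II) = 55
CN(I) from CN(II)=55: (4.2·55)/(10 − 0.058·55) = 7700/227 ≈ 33.921
Max retention: S = 1000/(7700/227) − 10 = 1500/77 in (≈ 19.481 in)
Initial abstraction Ia = S/5 = (1500/77)/5 = 300/77 ≈ 3.896 in
P − Ia = 9.050 − 3.896 = 7937/1540 ≈ 5.154 in (> 0, runoff occurs)
Q = (7937/1540)²/((7937/1540) + 1500/77) = (62995969/2371600)/(37937/1540) = 62995969/58422980 in ≈ 1.078 in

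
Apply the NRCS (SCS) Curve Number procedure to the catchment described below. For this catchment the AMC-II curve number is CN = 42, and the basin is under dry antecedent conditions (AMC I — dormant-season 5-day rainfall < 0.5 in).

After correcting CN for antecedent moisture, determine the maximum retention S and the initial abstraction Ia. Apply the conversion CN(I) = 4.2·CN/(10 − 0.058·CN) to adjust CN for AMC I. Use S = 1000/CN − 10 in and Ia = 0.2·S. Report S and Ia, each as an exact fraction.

S = 14500/441 in ≈ 32.880 in; Ia = 2900/441 in ≈ 6.576 in

Dry (AMC I): CN(I) = 4.2·42/(10 − 0.058·42) = (882/5)/(1891/250) = 44100/1891 ≈ 23.321
Retention S: 1000/CN − 10 with CN=23.321 → S = 14500/441 ≈ 32.880 in
Initial abstraction Ia = S/5 = (14500/441)/5 = 2900/441 ≈ 6.576 in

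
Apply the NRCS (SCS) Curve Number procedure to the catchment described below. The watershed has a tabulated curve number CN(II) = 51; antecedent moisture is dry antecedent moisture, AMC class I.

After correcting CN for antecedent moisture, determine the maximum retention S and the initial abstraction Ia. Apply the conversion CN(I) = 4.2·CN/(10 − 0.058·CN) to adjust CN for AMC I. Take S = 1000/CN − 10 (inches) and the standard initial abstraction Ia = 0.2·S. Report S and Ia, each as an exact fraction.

S = 3500/153 in ≈ 22.876 in; Ia = 700/153 in ≈ 4.575 in

CN(I) from CN(II)=51: (4.2·51)/(10 − 0.058·51) = 15300/503 ≈ 30.417
Retention S: 1000/CN − 10 with CN=30.417 → S = 3500/153 ≈ 22.876 in
Ia = 0.2·(3500/153) = 700/153 in ≈ 4.575 in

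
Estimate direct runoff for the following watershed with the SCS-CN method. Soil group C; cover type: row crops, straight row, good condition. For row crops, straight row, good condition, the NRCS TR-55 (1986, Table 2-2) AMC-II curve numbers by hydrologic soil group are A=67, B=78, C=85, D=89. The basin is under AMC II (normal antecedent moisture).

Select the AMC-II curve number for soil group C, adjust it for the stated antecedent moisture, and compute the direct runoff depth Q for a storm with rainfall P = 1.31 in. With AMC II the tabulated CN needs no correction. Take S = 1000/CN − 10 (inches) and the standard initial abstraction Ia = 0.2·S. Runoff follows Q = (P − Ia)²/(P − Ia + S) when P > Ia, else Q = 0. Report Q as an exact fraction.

NRCS table: row crops, straight row, good condition, soil group C → CN(II) = 85
CN(II) = 85; AMC II needs no correction.
S = 1000/85 − 10 = 30/17 in ≈ 1.765 in
Ia = 0.2·(30/17) = 6/17 in ≈ 0.353 in
P − Ia = 1.310 − 0.353 = 1627/1700 ≈ 0.957 in (> 0, runoff occurs)
Runoff Q = (P−Ia)²/(P−Ia+S) = (0.957)²/(0.957+1.765) = 2647129/7865900 ≈ 0.337 in

Q = 2647129/7865900 in ≈ 0.337 in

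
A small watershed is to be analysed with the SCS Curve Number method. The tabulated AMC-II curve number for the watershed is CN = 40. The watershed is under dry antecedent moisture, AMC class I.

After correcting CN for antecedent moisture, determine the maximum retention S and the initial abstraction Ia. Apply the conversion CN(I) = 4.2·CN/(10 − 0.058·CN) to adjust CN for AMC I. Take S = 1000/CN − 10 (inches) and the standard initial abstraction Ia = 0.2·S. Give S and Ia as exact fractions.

S = 250/7 in ≈ 35.714 in; Ia = 50/7 in ≈ 7.143 in

CN(I) from CN(II)=40: (4.2·40)/(10 − 0.058·40) = 175/8 ≈ 21.875
S = 1000/(175/8) − 10 = 250/7 in ≈ 35.714 in
Ia = 0.2·(250/7) = 50/7 in ≈ 7.143 in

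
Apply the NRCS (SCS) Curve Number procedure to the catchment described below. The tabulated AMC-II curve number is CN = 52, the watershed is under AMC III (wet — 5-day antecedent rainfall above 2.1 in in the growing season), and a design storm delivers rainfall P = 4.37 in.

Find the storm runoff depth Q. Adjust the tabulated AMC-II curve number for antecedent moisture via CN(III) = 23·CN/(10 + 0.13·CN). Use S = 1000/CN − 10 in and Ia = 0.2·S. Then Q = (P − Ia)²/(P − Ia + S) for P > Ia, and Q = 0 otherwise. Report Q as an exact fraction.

Q = 11376995569/6777223700 in ≈ 1.679 in

Adjust CN=52 to AMC III: 23·52/(10 + 0.13·52) → 1196 ÷ (419/25) = 29900/419 ≈ 71.360
Max retention: S = 1000/(29900/419) − 10 = 1200/299 in (≈ 4.013 in)
Ia = 0.2S: 0.2·4.013 = 0.803 in (exactly 240/299)
P − Ia = 4.370 − 0.803 = 106663/29900 ≈ 3.567 in (> 0, runoff occurs)
Q: (106663/29900)² ÷ (226663/29900) = 11376995569/6777223700 in (≈ 1.679 in)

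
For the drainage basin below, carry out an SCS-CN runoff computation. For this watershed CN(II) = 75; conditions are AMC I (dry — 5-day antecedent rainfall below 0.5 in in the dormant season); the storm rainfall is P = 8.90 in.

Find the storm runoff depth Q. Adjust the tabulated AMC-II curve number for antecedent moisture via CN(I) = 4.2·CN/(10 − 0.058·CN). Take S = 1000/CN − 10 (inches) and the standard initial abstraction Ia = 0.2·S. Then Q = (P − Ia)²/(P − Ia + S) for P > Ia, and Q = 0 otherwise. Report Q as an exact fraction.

CN(I) from CN(II)=75: (4.2·75)/(10 − 0.058·75) = 6300/113 ≈ 55.752
Max retention: S = 1000/(6300/113) − 10 = 500/63 in (≈ 7.937 in)
Ia = 0.2·(500/63) = 100/63 in ≈ 1.587 in
P − Ia = 8.900 − 1.587 = 4607/630 ≈ 7.313 in (> 0, runoff occurs)
Runoff Q = (P−Ia)²/(P−Ia+S) = (7.313)²/(7.313+7.937) = 21224449/6052410 ≈ 3.507 in

Q = 21224449/6052410 in ≈ 3.507 in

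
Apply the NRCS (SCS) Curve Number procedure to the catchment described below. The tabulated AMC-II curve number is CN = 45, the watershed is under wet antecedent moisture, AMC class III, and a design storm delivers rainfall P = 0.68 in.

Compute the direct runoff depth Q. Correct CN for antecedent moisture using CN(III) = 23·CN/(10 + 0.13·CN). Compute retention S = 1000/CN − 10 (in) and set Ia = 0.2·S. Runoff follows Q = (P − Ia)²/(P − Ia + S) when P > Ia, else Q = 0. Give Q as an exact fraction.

Adjust CN=45 to AMC III: 23·45/(10 + 0.13·45) → 1035 ÷ (317/20) = 20700/317 ≈ 65.300
Retention S: 1000/CN − 10 with CN=65.300 → S = 1100/207 ≈ 5.314 in
Ia = 0.2S: 0.2·5.314 = 1.063 in (exactly 220/207)
P = 0.680 ≤ Ia = 1.063 in: entire storm abstracted, Q = 0.

Q = 0 in ≈ 0.000 in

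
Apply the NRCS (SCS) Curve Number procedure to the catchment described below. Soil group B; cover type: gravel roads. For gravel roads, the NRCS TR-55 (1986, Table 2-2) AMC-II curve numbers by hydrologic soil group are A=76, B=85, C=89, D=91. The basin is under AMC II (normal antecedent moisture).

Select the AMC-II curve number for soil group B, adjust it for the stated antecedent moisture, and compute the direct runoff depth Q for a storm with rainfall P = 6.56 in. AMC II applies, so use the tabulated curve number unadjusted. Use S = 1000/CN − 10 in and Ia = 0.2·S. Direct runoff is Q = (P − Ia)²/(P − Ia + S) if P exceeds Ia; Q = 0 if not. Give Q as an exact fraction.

NRCS table: gravel roads, soil group B → CN(II) = 85
AMC II — tabulated CN = 85 applies directly.
Retention S: 1000/CN − 10 with CN=85.000 → S = 30/17 ≈ 1.765 in
Ia = 0.2·(30/17) = 6/17 in ≈ 0.353 in
P − Ia = 6.560 − 0.353 = 2638/425 ≈ 6.207 in (> 0, runoff occurs)
Q: (2638/425)² ÷ (3388/425) = 1739761/359975 in (≈ 4.833 in)

Q = 1739761/359975 in ≈ 4.833 in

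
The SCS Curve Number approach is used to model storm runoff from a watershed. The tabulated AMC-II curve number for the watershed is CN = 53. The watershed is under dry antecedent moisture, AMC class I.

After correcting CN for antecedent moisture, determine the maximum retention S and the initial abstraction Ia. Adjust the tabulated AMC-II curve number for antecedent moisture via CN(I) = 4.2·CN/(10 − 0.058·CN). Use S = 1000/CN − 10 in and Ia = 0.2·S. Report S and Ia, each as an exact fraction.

Dry (AMC I): CN(I) = 4.2·53/(10 − 0.058·53) = (1113/5)/(3463/500) = 111300/3463 ≈ 32.140
Retention S: 1000/CN − 10 with CN=32.140 → S = 23500/1113 ≈ 21.114 in
Ia = 0.2S: 0.2·21.114 = 4.223 in (exactly 4700/1113)

S = 23500/1113 in ≈ 21.114 in; Ia = 4700/1113 in ≈ 4.223 in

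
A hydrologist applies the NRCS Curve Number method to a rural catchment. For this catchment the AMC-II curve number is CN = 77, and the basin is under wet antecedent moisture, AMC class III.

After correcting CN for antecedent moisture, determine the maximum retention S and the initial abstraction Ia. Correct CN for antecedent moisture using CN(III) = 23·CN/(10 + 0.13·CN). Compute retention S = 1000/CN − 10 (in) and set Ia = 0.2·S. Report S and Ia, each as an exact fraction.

S = 100/77 in ≈ 1.299 in; Ia = 20/77 in ≈ 0.260 in

Adjust CN=77 to AMC III: 23·77/(10 + 0.13·77) → 1771 ÷ (2001/100) = 7700/87 ≈ 88.506
Max retention: S = 1000/(7700/87) − 10 = 100/77 in (≈ 1.299 in)
Initial abstraction Ia = S/5 = (100/77)/5 = 20/77 ≈ 0.260 in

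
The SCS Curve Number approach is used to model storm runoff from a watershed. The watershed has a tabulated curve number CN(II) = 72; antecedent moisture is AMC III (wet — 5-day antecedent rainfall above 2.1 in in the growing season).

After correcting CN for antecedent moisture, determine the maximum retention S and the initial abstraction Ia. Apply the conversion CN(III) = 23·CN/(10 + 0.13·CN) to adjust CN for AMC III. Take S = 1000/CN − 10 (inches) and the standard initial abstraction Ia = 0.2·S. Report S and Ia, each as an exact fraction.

S = 350/207 in ≈ 1.691 in; Ia = 70/207 in ≈ 0.338 in

CN(III) from CN(II)=72: (23·72)/(10 + 0.13·72) = 10350/121 ≈ 85.537
Retention S: 1000/CN − 10 with CN=85.537 → S = 350/207 ≈ 1.691 in
Ia = 0.2·(350/207) = 70/207 in ≈ 0.338 in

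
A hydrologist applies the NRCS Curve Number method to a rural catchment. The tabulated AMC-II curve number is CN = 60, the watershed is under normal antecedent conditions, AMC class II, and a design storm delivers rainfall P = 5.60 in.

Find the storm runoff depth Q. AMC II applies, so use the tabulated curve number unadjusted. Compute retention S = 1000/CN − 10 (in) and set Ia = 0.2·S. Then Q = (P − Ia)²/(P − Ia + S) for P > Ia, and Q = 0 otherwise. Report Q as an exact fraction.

Q = 1024/615 in ≈ 1.665 in

AMC II — tabulated CN = 60 applies directly.
S = 1000/60 − 10 = 20/3 in ≈ 6.667 in
Initial abstraction Ia = S/5 = (20/3)/5 = 4/3 ≈ 1.333 in
Since P=5.600 > Ia=1.333: effective rainfall P−Ia = 64/15 in
Runoff Q = (P−Ia)²/(P−Ia+S) = (4.267)²/(4.267+6.667) = 1024/615 ≈ 1.665 in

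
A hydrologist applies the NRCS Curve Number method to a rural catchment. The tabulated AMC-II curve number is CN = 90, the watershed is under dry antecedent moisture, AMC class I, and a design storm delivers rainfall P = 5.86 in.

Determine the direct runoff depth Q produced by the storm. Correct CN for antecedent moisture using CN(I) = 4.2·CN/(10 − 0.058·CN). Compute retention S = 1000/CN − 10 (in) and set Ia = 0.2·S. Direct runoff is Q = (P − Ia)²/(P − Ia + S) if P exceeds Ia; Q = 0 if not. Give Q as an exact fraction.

CN(I) from CN(II)=90: (4.2·90)/(10 − 0.058·90) = 18900/239 ≈ 79.079
Max retention: S = 1000/(18900/239) − 10 = 500/189 in (≈ 2.646 in)
Ia = 0.2·(500/189) = 100/189 in ≈ 0.529 in
P − Ia = 5.860 − 0.529 = 50377/9450 ≈ 5.331 in (> 0, runoff occurs)
Q = (50377/9450)²/((50377/9450) + 500/189) = (2537842129/89302500)/(75377/9450) = 2537842129/712312650 in ≈ 3.563 in

Q = 2537842129/712312650 in ≈ 3.563 in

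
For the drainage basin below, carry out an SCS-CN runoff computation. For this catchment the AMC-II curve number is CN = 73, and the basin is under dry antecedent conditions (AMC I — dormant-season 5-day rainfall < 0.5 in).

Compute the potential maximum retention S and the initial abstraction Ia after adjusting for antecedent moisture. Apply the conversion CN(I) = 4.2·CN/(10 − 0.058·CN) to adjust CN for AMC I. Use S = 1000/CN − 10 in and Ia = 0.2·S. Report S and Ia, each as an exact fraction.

CN(I) from CN(II)=73: (4.2·73)/(10 − 0.058·73) = 51100/961 ≈ 53.174
Retention S: 1000/CN − 10 with CN=53.174 → S = 4500/511 ≈ 8.806 in
Initial abstraction Ia = S/5 = (4500/511)/5 = 900/511 ≈ 1.761 in

S = 4500/511 in ≈ 8.806 in; Ia = 900/511 in ≈ 1.761 in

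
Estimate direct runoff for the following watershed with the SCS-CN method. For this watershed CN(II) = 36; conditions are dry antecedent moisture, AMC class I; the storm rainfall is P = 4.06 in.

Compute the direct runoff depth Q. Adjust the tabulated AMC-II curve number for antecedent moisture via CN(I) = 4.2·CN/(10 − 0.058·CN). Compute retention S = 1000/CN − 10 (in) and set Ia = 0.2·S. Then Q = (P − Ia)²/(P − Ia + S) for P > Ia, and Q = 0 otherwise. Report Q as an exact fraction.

Q = 0 in ≈ 0.000 in

CN(I) from CN(II)=36: (4.2·36)/(10 − 0.058·36) = 18900/989 ≈ 19.110
Max retention: S = 1000/(18900/989) − 10 = 8000/189 in (≈ 42.328 in)
Ia = 0.2S: 0.2·42.328 = 8.466 in (exactly 1600/189)
P = 4.060 ≤ Ia = 8.466 in: entire storm abstracted, Q = 0.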